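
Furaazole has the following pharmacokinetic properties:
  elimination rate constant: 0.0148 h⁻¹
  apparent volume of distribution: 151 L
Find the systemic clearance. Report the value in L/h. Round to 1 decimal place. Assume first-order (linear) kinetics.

2.2 L/h

CL = k × Vd = 0.0148 × 151 = 2.235 L/h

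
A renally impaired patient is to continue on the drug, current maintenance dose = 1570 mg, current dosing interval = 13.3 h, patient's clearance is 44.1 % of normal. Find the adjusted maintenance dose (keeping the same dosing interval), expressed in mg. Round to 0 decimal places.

To keep the same average steady-state level, dosing rate must scale with clearance.
CL ratio = 44.1 / 100 = 0.4410
New dose (same interval) = 1570 × 0.4410 = 692.4 mg

692 mg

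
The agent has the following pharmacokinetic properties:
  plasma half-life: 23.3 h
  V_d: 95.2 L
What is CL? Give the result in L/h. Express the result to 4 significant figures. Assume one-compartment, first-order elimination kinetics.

2.832 L/h

k = ln2 / t½ = 0.693147 / 23.3 = 0.02975 h⁻¹
CL = k × Vd = 0.02975 × 95.2 = 2.832 L/h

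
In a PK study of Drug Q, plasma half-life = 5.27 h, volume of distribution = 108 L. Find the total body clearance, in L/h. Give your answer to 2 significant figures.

14 L/h

k = ln2 / t½ = 0.693147 / 5.27 = 0.1315 h⁻¹
CL = k × Vd = 0.1315 × 108 = 14.20 L/h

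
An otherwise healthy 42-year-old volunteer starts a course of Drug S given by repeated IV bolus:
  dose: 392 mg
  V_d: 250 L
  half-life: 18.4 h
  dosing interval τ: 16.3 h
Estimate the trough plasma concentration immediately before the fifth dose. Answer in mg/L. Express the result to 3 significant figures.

C₀ per dose = Dose / Vd = 392 / 250 = 1.568 mg/L
k = ln2 / t½ = 0.693147 / 18.4 = 0.03767 h⁻¹
Fraction remaining after one interval: r = e^(−kτ) = e^(−0.03767 × 16.3) = 0.5412
Before dose 5, 4 doses have been given (aged 1τ, 2τ, 3τ, 4τ).
C_trough = C₀ × (r + r² + … + r^4) = C₀ × r(1−r^4)/(1−r)
        = 1.568 × 0.5412 × (1 − 0.08579) / (1 − 0.5412) = 1.691 mg/L

1.69 mg/L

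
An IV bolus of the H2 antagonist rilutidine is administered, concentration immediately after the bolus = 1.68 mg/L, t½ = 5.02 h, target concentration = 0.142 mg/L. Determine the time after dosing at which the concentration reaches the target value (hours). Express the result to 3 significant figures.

17.9 h

k = ln2 / t½ = 0.693147 / 5.02 = 0.1381 h⁻¹
t = ln(C₀ / C) / k = ln(1.680 / 0.142) / 0.1381
  = ln(11.83) / 0.1381 = 2.471 / 0.1381 = 17.89 h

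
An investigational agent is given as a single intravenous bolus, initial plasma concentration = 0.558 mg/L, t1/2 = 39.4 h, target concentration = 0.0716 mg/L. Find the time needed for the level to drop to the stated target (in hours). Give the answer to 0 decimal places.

k = ln2 / t½ = 0.693147 / 39.4 = 0.01759 h⁻¹
t = ln(C₀ / C) / k = ln(0.5580 / 0.0716) / 0.01759
  = ln(7.793) / 0.01759 = 2.053 / 0.01759 = 116.7 h

117 h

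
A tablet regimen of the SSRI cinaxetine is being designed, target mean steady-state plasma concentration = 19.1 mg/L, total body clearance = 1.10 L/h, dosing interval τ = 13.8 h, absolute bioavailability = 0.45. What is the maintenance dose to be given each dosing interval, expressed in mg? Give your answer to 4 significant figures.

644.3 mg

At steady state, F × (Dose/τ) = Css × CL.
Dose = Css × CL × τ / F = 19.1 × 1.100 × 13.8 / 0.45 = 644.3 mg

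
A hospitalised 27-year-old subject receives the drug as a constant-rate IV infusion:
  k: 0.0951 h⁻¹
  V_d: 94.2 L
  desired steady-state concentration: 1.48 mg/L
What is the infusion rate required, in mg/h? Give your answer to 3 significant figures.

13.3 mg/h

CL = k × Vd = 0.09510 × 94.2 = 8.958 L/h
At steady state, infusion rate R₀ = Css × CL = 1.48 × 8.958 = 13.26 mg/h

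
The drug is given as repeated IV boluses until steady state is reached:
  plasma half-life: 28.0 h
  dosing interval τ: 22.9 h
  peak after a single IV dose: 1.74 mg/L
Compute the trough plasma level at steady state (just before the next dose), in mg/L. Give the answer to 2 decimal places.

2.28 mg/L

k = ln2 / t½ = 0.693147 / 28.0 = 0.02476 h⁻¹
e^(−kτ) = e^(−0.02476 × 22.9) = 0.5672
Accumulation ratio R = 1 / (1 − e^(−kτ)) = 1 / (1 − 0.5672) = 2.311
Steady-state trough = C₀ × R × e^(−kτ) = 1.74 × 2.311 × 0.5672 = 2.281 mg/L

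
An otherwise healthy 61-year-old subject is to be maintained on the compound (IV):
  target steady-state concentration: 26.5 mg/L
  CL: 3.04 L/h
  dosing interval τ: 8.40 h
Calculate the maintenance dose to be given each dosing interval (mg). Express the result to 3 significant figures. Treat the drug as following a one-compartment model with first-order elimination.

677 mg

At steady state, Dose/τ = Css × CL.
Dose = Css × CL × τ = 26.5 × 3.040 × 8.40 = 676.7 mg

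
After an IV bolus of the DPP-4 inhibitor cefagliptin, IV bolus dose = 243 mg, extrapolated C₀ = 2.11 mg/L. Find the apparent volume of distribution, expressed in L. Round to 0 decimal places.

115 L

Vd = Dose / C₀ = 243.0 / 2.11 = 115.2 L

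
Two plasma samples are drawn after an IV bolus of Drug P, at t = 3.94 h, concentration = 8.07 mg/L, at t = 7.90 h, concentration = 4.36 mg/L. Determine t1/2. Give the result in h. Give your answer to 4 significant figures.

4.458 h

k = ln(C₁/C₂) / (t₂ − t₁) = ln(8.07/4.36) / (7.90 − 3.94)
  = 0.6157 / 3.960 = 0.1555 h⁻¹
t½ = ln2 / k = 0.693147 / 0.1555 = 4.458 h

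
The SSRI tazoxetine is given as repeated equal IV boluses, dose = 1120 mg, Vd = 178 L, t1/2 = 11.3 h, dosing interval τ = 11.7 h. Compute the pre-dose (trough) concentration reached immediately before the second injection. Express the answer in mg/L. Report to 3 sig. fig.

C₀ per dose = Dose / Vd = 1120 / 178 = 6.292 mg/L
k = ln2 / t½ = 0.693147 / 11.3 = 0.06134 h⁻¹
Fraction remaining after one interval: r = e^(−kτ) = e^(−0.06134 × 11.7) = 0.4879
Before dose 2, 1 dose has been given (aged 1τ).
C_trough = C₀ × r = 6.292 × 0.4879 = 3.070 mg/L

3.07 mg/L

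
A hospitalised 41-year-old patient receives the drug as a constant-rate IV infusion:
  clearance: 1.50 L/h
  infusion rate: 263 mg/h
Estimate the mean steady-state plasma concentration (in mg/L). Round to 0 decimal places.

At steady state Css = R₀ / CL = 263 / 1.500 = 175.3 mg/L

175 mg/L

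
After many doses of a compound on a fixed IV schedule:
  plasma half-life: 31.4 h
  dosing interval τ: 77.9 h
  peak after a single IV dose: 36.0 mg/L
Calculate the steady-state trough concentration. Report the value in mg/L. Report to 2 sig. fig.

k = ln2 / t½ = 0.693147 / 31.4 = 0.02207 h⁻¹
e^(−kτ) = e^(−0.02207 × 77.9) = 0.1792
Accumulation ratio R = 1 / (1 − e^(−kτ)) = 1 / (1 − 0.1792) = 1.218
Steady-state trough = C₀ × R × e^(−kτ) = 36.0 × 1.218 × 0.1792 = 7.858 mg/L

7.9 mg/L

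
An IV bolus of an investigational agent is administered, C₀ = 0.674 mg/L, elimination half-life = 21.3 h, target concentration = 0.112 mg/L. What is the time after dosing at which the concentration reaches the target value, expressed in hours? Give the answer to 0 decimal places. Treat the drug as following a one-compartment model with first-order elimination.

55 h

k = ln2 / t½ = 0.693147 / 21.3 = 0.03254 h⁻¹
t = ln(C₀ / C) / k = ln(0.6740 / 0.112) / 0.03254
  = ln(6.018) / 0.03254 = 1.795 / 0.03254 = 55.16 h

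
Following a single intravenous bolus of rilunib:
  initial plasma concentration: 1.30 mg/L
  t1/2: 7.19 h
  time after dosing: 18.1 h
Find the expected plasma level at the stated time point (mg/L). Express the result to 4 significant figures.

k = ln2 / t½ = 0.693147 / 7.19 = 0.09640 h⁻¹
C = C₀ · e^(−k·t) = 1.300 × e^(−0.09640 × 18.1)
  = 1.300 × 0.1747 = 0.2271 mg/L

0.2271 mg/L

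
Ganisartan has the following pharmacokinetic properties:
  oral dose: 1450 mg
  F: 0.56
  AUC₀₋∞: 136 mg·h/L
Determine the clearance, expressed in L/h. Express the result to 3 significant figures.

CL = F·Dose / AUC = 0.56 × 1450 / 136 = 5.971 L/h

5.97 L/h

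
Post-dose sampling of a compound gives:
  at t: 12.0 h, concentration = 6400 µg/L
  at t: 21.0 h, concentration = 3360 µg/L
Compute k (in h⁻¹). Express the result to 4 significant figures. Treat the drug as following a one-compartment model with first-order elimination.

0.07160 h⁻¹

k = ln(C₁/C₂) / (t₂ − t₁) = ln(6400/3360) / (21.0 − 12.0)
  = 0.6444 / 9.000 = 0.07160 h⁻¹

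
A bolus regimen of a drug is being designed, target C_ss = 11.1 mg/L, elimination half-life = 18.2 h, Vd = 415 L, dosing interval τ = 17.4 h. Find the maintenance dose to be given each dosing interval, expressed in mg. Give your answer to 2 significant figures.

3100 mg

k = ln2 / t½ = 0.693147 / 18.2 = 0.03809 h⁻¹
CL = k × Vd = 0.03809 × 415 = 15.81 L/h
At steady state, Dose/τ = Css × CL.
Dose = Css × CL × τ = 11.1 × 15.81 × 17.4 = 3054 mg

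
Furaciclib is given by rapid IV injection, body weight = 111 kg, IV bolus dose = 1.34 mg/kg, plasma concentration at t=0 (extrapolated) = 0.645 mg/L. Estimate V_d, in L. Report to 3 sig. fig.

231 L

Dose = 1.34 × 111 = 148.7 mg
Vd = Dose / C₀ = 148.7 / 0.645 = 230.5 L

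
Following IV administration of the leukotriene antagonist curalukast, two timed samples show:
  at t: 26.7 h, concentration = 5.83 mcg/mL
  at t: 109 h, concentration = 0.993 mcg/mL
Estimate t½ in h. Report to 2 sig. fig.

k = ln(C₁/C₂) / (t₂ − t₁) = ln(5.83/0.993) / (109 − 26.7)
  = 1.770 / 82.30 = 0.02151 h⁻¹
t½ = ln2 / k = 0.693147 / 0.02151 = 32.22 h

32 h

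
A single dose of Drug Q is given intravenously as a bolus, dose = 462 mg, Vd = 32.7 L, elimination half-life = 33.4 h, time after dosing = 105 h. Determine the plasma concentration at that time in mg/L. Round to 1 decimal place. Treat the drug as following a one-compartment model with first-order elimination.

C₀ = Dose / Vd = 462.0 / 32.7 = 14.13 mg/L
k = ln2 / t½ = 0.693147 / 33.4 = 0.02075 h⁻¹
C = C₀ · e^(−k·t) = 14.13 × e^(−0.02075 × 105)
  = 14.13 × 0.1132 = 1.600 mg/L

1.6 mg/L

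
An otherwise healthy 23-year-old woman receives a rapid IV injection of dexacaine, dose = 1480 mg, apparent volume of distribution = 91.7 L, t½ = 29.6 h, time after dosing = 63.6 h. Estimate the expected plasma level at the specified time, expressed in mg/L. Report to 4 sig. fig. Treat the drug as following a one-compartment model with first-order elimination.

C₀ = Dose / Vd = 1480 / 91.7 = 16.14 mg/L
k = ln2 / t½ = 0.693147 / 29.6 = 0.02342 h⁻¹
C = C₀ · e^(−k·t) = 16.14 × e^(−0.02342 × 63.6)
  = 16.14 × 0.2255 = 3.640 mg/L

3.640 mg/L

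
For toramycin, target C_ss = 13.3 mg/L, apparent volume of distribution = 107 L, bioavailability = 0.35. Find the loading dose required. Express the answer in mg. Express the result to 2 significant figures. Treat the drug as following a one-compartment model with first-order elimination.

LD = Css × Vd / F = 13.3 × 107 / 0.35 = 4066 mg

4100 mg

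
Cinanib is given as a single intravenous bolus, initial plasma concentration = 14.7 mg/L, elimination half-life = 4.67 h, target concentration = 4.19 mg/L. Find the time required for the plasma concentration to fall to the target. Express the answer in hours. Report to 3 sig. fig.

k = ln2 / t½ = 0.693147 / 4.67 = 0.1484 h⁻¹
t = ln(C₀ / C) / k = ln(14.70 / 4.19) / 0.1484
  = ln(3.508) / 0.1484 = 1.255 / 0.1484 = 8.457 h

8.46 h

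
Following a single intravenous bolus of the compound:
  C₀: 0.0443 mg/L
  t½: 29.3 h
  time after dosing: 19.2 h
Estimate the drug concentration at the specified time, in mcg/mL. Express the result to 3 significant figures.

k = ln2 / t½ = 0.693147 / 29.3 = 0.02366 h⁻¹
C = C₀ · e^(−k·t) = 0.04430 × e^(−0.02366 × 19.2)
  = 0.04430 × 0.6349 = 0.02813 mg/L
(0.02813 mg/L = 0.02813 mcg/mL)

0.0281 mcg/mL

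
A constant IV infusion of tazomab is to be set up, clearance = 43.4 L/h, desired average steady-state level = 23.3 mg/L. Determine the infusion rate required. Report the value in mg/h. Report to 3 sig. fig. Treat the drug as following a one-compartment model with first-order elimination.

1010 mg/h

At steady state, infusion rate R₀ = Css × CL = 23.3 × 43.40 = 1011 mg/h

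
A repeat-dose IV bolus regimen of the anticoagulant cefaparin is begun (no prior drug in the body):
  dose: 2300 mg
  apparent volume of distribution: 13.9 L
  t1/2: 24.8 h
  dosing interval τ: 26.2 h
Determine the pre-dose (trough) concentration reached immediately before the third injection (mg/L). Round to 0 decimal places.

C₀ per dose = Dose / Vd = 2300 / 13.9 = 165.5 mg/L
k = ln2 / t½ = 0.693147 / 24.8 = 0.02795 h⁻¹
Fraction remaining after one interval: r = e^(−kτ) = e^(−0.02795 × 26.2) = 0.4808
Before dose 3, 2 doses have been given (aged 1τ, 2τ).
C_trough = C₀ × (r + r²) = 165.5 × (0.4808 + 0.2312) = 117.8 mg/L

118 mg/L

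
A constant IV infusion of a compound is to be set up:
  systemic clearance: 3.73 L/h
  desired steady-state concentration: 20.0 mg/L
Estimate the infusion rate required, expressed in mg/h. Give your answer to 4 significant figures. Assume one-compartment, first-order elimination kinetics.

74.60 mg/h

At steady state, infusion rate R₀ = Css × CL = 20.0 × 3.730 = 74.60 mg/h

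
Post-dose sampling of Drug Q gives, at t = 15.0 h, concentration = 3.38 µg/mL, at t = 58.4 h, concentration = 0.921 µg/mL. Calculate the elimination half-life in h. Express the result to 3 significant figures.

23.1 h

k = ln(C₁/C₂) / (t₂ − t₁) = ln(3.38/0.921) / (58.4 − 15.0)
  = 1.300 / 43.40 = 0.02995 h⁻¹
t½ = ln2 / k = 0.693147 / 0.02995 = 23.14 h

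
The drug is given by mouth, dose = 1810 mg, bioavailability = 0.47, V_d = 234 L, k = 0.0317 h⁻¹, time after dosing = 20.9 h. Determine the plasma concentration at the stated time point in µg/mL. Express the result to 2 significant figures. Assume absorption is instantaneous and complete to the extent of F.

Amount reaching circulation = F × Dose = 0.47 × 1810 = 850.7 mg
C₀ = F·Dose / Vd = 850.7 / 234 = 3.635 mg/L
C = C₀ · e^(−k·t) = 3.635 × e^(−0.03170 × 20.9)
  = 3.635 × 0.5155 = 1.874 mg/L
(1.874 mg/L = 1.874 µg/mL)

1.9 µg/mL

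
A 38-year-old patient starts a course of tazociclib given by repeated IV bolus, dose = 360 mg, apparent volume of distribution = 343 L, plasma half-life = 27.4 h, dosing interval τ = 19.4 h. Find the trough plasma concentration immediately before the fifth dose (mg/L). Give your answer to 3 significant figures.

1.42 mg/L

C₀ per dose = Dose / Vd = 360 / 343 = 1.050 mg/L
k = ln2 / t½ = 0.693147 / 27.4 = 0.02530 h⁻¹
Fraction remaining after one interval: r = e^(−kτ) = e^(−0.02530 × 19.4) = 0.6121
Before dose 5, 4 doses have been given (aged 1τ, 2τ, 3τ, 4τ).
C_trough = C₀ × (r + r² + … + r^4) = C₀ × r(1−r^4)/(1−r)
        = 1.050 × 0.6121 × (1 − 0.1404) / (1 − 0.6121) = 1.424 mg/L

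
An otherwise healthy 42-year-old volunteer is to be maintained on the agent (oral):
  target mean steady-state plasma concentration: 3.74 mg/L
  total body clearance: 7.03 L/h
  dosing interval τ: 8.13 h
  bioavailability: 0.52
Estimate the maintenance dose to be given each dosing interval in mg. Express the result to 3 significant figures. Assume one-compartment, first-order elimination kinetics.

At steady state, F × (Dose/τ) = Css × CL.
Dose = Css × CL × τ / F = 3.74 × 7.030 × 8.13 / 0.52 = 411.1 mg

411 mg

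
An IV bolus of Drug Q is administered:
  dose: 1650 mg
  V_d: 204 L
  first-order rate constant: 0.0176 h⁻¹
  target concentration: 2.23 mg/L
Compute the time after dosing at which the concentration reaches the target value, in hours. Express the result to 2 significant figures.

73 h

C₀ = Dose / Vd = 1650 / 204 = 8.088 mg/L
t = ln(C₀ / C) / k = ln(8.088 / 2.23) / 0.01760
  = ln(3.627) / 0.01760 = 1.288 / 0.01760 = 73.18 h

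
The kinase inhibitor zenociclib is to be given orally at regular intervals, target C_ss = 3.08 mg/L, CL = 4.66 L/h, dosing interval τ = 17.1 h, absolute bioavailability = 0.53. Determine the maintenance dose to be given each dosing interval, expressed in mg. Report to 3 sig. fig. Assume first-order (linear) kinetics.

At steady state, F × (Dose/τ) = Css × CL.
Dose = Css × CL × τ / F = 3.08 × 4.660 × 17.1 / 0.53 = 463.1 mg

463 mg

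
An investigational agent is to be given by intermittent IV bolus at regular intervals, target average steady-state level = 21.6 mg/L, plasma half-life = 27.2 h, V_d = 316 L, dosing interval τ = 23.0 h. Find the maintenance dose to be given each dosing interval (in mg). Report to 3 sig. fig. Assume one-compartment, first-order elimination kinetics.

k = ln2 / t½ = 0.693147 / 27.2 = 0.02548 h⁻¹
CL = k × Vd = 0.02548 × 316 = 8.052 L/h
At steady state, Dose/τ = Css × CL.
Dose = Css × CL × τ = 21.6 × 8.052 × 23.0 = 4000 mg

4000 mg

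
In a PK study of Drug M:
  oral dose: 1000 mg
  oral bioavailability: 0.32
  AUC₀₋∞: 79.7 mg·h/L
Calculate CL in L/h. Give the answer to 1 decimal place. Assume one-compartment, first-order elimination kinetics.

4.0 L/h

CL = F·Dose / AUC = 0.32 × 1000 / 79.7 = 4.015 L/h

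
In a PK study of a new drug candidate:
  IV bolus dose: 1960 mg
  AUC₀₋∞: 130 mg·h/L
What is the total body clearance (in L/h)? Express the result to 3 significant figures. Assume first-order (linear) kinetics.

15.1 L/h

CL = Dose / AUC = 1960 / 130 = 15.08 L/h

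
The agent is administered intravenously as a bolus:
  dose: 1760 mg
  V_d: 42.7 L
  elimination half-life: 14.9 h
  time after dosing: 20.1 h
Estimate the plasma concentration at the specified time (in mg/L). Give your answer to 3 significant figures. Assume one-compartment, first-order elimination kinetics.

16.2 mg/L

C₀ = Dose / Vd = 1760 / 42.7 = 41.22 mg/L
k = ln2 / t½ = 0.693147 / 14.9 = 0.04652 h⁻¹
C = C₀ · e^(−k·t) = 41.22 × e^(−0.04652 × 20.1)
  = 41.22 × 0.3926 = 16.18 mg/L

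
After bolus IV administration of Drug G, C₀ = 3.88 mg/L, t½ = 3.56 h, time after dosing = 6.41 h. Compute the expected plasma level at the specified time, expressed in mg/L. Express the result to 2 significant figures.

1.1 mg/L

k = ln2 / t½ = 0.693147 / 3.56 = 0.1947 h⁻¹
C = C₀ · e^(−k·t) = 3.880 × e^(−0.1947 × 6.41)
  = 3.880 × 0.2871 = 1.114 mg/L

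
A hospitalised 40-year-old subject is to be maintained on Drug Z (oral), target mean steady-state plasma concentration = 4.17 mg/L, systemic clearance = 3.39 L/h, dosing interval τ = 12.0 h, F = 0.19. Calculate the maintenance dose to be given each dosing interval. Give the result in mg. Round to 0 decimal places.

893 mg

At steady state, F × (Dose/τ) = Css × CL.
Dose = Css × CL × τ / F = 4.17 × 3.390 × 12.0 / 0.19 = 892.8 mg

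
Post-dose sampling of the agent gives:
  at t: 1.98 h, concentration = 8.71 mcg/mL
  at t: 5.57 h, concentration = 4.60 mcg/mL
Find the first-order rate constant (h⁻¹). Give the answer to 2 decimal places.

0.18 h⁻¹

k = ln(C₁/C₂) / (t₂ − t₁) = ln(8.71/4.60) / (5.57 − 1.98)
  = 0.6384 / 3.590 = 0.1778 h⁻¹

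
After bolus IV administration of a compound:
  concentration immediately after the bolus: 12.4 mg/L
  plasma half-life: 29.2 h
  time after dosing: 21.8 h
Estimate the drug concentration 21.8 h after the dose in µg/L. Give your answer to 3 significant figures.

7390 µg/L

k = ln2 / t½ = 0.693147 / 29.2 = 0.02374 h⁻¹
C = C₀ · e^(−k·t) = 12.40 × e^(−0.02374 × 21.8)
  = 12.40 × 0.5960 = 7.390 mg/L
Convert: 7.390 mg/L × 1000 = 7390 µg/L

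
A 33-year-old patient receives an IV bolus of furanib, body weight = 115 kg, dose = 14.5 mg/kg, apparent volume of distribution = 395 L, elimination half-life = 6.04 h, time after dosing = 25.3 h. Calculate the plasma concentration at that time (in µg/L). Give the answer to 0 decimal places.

Total dose = 14.5 × 115 = 1668 mg
C₀ = Dose / Vd = 1668 / 395 = 4.223 mg/L
k = ln2 / t½ = 0.693147 / 6.04 = 0.1148 h⁻¹
C = C₀ · e^(−k·t) = 4.223 × e^(−0.1148 × 25.3)
  = 4.223 × 0.05478 = 0.2313 mg/L
Convert: 0.2313 mg/L × 1000 = 231.3 µg/L

231 µg/L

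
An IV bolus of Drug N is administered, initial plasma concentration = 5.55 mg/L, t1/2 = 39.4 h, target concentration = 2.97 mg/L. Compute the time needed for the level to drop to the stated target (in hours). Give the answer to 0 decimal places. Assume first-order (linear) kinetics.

k = ln2 / t½ = 0.693147 / 39.4 = 0.01759 h⁻¹
t = ln(C₀ / C) / k = ln(5.550 / 2.97) / 0.01759
  = ln(1.869) / 0.01759 = 0.6254 / 0.01759 = 35.55 h

36 h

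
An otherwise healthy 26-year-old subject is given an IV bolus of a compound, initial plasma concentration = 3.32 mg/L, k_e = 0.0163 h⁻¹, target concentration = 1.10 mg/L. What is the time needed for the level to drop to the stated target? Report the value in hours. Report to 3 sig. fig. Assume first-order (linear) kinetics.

67.8 h

t = ln(C₀ / C) / k = ln(3.320 / 1.10) / 0.01630
  = ln(3.018) / 0.01630 = 1.105 / 0.01630 = 67.79 h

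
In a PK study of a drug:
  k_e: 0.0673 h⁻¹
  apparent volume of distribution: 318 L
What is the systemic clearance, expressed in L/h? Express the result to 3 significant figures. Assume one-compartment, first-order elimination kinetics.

21.4 L/h

CL = k × Vd = 0.0673 × 318 = 21.40 L/h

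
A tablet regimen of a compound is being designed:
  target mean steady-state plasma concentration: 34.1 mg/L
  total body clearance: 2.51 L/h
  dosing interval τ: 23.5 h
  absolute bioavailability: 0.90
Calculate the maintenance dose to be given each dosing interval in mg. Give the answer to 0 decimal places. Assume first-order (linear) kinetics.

2235 mg

At steady state, F × (Dose/τ) = Css × CL.
Dose = Css × CL × τ / F = 34.1 × 2.510 × 23.5 / 0.90 = 2235 mg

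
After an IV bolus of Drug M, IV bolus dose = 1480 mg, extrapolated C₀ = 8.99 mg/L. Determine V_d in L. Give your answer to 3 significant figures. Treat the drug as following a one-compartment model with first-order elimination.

165 L

Vd = Dose / C₀ = 1480 / 8.99 = 164.6 L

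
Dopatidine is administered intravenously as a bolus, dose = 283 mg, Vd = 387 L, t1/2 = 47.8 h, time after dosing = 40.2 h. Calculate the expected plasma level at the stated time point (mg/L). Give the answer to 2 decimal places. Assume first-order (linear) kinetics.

C₀ = Dose / Vd = 283.0 / 387 = 0.7313 mg/L
k = ln2 / t½ = 0.693147 / 47.8 = 0.01450 h⁻¹
C = C₀ · e^(−k·t) = 0.7313 × e^(−0.01450 × 40.2)
  = 0.7313 × 0.5583 = 0.4083 mg/L

0.41 mg/L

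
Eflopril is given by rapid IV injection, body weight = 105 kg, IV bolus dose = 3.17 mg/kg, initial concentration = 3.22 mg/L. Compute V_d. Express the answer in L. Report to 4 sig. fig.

103.4 L

Dose = 3.17 × 105 = 332.9 mg
Vd = Dose / C₀ = 332.9 / 3.22 = 103.4 L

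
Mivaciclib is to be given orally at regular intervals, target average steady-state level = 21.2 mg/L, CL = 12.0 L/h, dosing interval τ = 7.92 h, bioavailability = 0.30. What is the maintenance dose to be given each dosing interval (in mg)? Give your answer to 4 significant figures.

At steady state, F × (Dose/τ) = Css × CL.
Dose = Css × CL × τ / F = 21.2 × 12.00 × 7.92 / 0.30 = 6716 mg

6716 mg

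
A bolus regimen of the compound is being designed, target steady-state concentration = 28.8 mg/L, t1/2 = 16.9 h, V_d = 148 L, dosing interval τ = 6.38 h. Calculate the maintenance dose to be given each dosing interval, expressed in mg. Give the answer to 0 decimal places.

k = ln2 / t½ = 0.693147 / 16.9 = 0.04101 h⁻¹
CL = k × Vd = 0.04101 × 148 = 6.069 L/h
At steady state, Dose/τ = Css × CL.
Dose = Css × CL × τ = 28.8 × 6.069 × 6.38 = 1115 mg

1115 mg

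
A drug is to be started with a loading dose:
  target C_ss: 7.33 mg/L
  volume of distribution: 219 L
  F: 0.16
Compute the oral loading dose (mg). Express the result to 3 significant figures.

10000 mg

LD = Css × Vd / F = 7.33 × 219 / 0.16 = 10030 mg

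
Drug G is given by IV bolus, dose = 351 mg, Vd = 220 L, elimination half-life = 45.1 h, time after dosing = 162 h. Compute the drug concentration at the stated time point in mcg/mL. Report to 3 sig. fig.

0.132 mcg/mL

C₀ = Dose / Vd = 351.0 / 220 = 1.595 mg/L
k = ln2 / t½ = 0.693147 / 45.1 = 0.01537 h⁻¹
C = C₀ · e^(−k·t) = 1.595 × e^(−0.01537 × 162)
  = 1.595 × 0.08291 = 0.1322 mg/L
(0.1322 mg/L = 0.1322 mcg/mL)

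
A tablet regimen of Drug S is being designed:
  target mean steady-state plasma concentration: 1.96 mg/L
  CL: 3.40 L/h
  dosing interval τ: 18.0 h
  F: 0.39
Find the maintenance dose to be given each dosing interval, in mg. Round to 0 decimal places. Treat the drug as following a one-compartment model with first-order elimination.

308 mg

At steady state, F × (Dose/τ) = Css × CL.
Dose = Css × CL × τ / F = 1.96 × 3.400 × 18.0 / 0.39 = 307.6 mg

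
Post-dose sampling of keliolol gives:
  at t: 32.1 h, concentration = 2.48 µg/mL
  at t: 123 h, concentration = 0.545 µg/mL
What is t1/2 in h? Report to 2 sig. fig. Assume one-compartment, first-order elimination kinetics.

k = ln(C₁/C₂) / (t₂ − t₁) = ln(2.48/0.545) / (123 − 32.1)
  = 1.515 / 90.90 = 0.01667 h⁻¹
t½ = ln2 / k = 0.693147 / 0.01667 = 41.58 h

42 h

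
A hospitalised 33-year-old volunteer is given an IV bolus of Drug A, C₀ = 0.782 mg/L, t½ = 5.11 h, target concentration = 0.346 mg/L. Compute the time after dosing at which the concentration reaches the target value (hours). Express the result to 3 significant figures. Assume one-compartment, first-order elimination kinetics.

k = ln2 / t½ = 0.693147 / 5.11 = 0.1356 h⁻¹
t = ln(C₀ / C) / k = ln(0.7820 / 0.346) / 0.1356
  = ln(2.260) / 0.1356 = 0.8154 / 0.1356 = 6.013 h

6.01 h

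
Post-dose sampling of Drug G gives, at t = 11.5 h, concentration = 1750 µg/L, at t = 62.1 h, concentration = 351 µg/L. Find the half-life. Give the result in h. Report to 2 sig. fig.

22 h

k = ln(C₁/C₂) / (t₂ − t₁) = ln(1750/351) / (62.1 − 11.5)
  = 1.607 / 50.60 = 0.03176 h⁻¹
t½ = ln2 / k = 0.693147 / 0.03176 = 21.82 h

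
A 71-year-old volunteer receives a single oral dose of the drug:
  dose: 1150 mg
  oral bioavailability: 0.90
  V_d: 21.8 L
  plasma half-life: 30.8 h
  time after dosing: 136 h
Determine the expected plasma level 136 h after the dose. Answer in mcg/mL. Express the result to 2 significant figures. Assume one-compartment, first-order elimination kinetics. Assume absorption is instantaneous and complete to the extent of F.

2.2 mcg/mL

Amount reaching circulation = F × Dose = 0.90 × 1150 = 1035 mg
C₀ = F·Dose / Vd = 1035 / 21.8 = 47.48 mg/L
k = ln2 / t½ = 0.693147 / 30.8 = 0.02250 h⁻¹
C = C₀ · e^(−k·t) = 47.48 × e^(−0.02250 × 136)
  = 47.48 × 0.04689 = 2.226 mg/L
(2.226 mg/L = 2.226 mcg/mL)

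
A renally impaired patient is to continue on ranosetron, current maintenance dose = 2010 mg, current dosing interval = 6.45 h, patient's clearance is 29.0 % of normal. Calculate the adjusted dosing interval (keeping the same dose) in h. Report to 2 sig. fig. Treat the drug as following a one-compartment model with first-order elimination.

22 h

To keep the same average steady-state level, dosing rate must scale with clearance.
CL ratio = 29.0 / 100 = 0.2900
New interval (same dose) = 6.45 / 0.2900 = 22.24 h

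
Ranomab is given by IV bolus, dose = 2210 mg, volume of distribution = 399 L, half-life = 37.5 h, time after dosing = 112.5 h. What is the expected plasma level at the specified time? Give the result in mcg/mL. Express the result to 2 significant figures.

C₀ = Dose / Vd = 2210 / 399 = 5.539 mg/L
k = ln2 / t½ = 0.693147 / 37.5 = 0.01848 h⁻¹
t / t½ = 112.5 / 37.5 = 3 half-lives
C = C₀ × (1/2)^3 = 5.539 × 0.1250 = 0.6924 mg/L
(0.6924 mg/L = 0.6924 mcg/mL)

0.69 mcg/mL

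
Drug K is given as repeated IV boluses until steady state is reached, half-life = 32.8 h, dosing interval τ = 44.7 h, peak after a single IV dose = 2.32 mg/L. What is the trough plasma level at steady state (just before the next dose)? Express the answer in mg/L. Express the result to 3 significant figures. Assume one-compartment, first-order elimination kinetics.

k = ln2 / t½ = 0.693147 / 32.8 = 0.02113 h⁻¹
e^(−kτ) = e^(−0.02113 × 44.7) = 0.3889
Accumulation ratio R = 1 / (1 − e^(−kτ)) = 1 / (1 − 0.3889) = 1.636
Steady-state trough = C₀ × R × e^(−kτ) = 2.32 × 1.636 × 0.3889 = 1.476 mg/L

1.48 mg/L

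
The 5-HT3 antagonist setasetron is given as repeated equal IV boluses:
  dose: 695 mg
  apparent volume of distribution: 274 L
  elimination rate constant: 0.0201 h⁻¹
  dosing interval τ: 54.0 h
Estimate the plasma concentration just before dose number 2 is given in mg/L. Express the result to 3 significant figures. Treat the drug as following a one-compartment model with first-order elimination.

0.857 mg/L

C₀ per dose = Dose / Vd = 695 / 274 = 2.536 mg/L
Fraction remaining after one interval: r = e^(−kτ) = e^(−0.02010 × 54.0) = 0.3378
Before dose 2, 1 dose has been given (aged 1τ).
C_trough = C₀ × r = 2.536 × 0.3378 = 0.8567 mg/L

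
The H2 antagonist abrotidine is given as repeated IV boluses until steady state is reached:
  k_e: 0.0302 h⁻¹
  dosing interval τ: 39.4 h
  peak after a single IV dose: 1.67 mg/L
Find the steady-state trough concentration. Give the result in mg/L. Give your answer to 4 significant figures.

0.7303 mg/L

e^(−kτ) = e^(−0.03020 × 39.4) = 0.3043
Accumulation ratio R = 1 / (1 − e^(−kτ)) = 1 / (1 − 0.3043) = 1.437
Steady-state trough = C₀ × R × e^(−kτ) = 1.67 × 1.437 × 0.3043 = 0.7303 mg/L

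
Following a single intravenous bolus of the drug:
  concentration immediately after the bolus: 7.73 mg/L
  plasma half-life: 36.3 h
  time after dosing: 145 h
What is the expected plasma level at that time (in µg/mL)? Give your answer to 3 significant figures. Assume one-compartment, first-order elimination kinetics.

0.485 µg/mL

k = ln2 / t½ = 0.693147 / 36.3 = 0.01909 h⁻¹
C = C₀ · e^(−k·t) = 7.730 × e^(−0.01909 × 145)
  = 7.730 × 0.06278 = 0.4853 mg/L
(0.4853 mg/L = 0.4853 µg/mL)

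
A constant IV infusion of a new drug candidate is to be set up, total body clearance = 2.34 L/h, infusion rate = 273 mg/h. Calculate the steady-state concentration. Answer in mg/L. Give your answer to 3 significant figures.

117 mg/L

At steady state Css = R₀ / CL = 273 / 2.340 = 116.7 mg/L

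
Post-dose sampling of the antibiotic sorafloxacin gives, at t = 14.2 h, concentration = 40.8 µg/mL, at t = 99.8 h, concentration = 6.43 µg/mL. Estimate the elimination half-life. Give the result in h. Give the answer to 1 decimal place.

k = ln(C₁/C₂) / (t₂ − t₁) = ln(40.8/6.43) / (99.8 − 14.2)
  = 1.848 / 85.60 = 0.02159 h⁻¹
t½ = ln2 / k = 0.693147 / 0.02159 = 32.11 h

32.1 h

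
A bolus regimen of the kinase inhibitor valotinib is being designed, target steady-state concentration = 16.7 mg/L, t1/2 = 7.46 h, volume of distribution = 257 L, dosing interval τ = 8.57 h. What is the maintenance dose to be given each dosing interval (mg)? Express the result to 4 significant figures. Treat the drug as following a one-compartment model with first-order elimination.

k = ln2 / t½ = 0.693147 / 7.46 = 0.09292 h⁻¹
CL = k × Vd = 0.09292 × 257 = 23.88 L/h
At steady state, Dose/τ = Css × CL.
Dose = Css × CL × τ = 16.7 × 23.88 × 8.57 = 3418 mg

3418 mg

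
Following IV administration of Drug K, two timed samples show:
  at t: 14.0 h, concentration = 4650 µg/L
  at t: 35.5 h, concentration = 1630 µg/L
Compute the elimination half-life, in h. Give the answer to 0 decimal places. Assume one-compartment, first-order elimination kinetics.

14 h

k = ln(C₁/C₂) / (t₂ − t₁) = ln(4650/1630) / (35.5 − 14.0)
  = 1.048 / 21.50 = 0.04874 h⁻¹
t½ = ln2 / k = 0.693147 / 0.04874 = 14.22 h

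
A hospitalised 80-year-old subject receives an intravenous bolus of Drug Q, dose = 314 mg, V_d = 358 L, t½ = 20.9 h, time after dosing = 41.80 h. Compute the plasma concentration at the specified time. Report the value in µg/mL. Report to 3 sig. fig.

0.219 µg/mL

C₀ = Dose / Vd = 314.0 / 358 = 0.8771 mg/L
k = ln2 / t½ = 0.693147 / 20.9 = 0.03316 h⁻¹
t / t½ = 41.80 / 20.9 = 2 half-lives
C = C₀ × (1/2)^2 = 0.8771 × 0.2500 = 0.2193 mg/L
(0.2193 mg/L = 0.2193 µg/mL)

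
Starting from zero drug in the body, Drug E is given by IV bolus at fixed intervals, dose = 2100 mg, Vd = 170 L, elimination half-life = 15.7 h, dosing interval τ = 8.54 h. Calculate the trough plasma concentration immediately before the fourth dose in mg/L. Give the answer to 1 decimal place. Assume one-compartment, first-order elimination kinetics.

C₀ per dose = Dose / Vd = 2100 / 170 = 12.35 mg/L
k = ln2 / t½ = 0.693147 / 15.7 = 0.04415 h⁻¹
Fraction remaining after one interval: r = e^(−kτ) = e^(−0.04415 × 8.54) = 0.6859
Before dose 4, 3 doses have been given (aged 1τ, 2τ, 3τ).
C_trough = C₀ × (r + r² + … + r^3) = C₀ × r(1−r^3)/(1−r)
        = 12.35 × 0.6859 × (1 − 0.3227) / (1 − 0.6859) = 18.27 mg/L

18.3 mg/L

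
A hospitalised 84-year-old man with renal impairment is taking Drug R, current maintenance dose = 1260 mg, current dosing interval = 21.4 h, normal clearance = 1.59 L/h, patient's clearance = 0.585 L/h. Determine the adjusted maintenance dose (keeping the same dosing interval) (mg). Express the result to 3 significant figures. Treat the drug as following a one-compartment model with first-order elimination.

To keep the same average steady-state level, dosing rate must scale with clearance.
CL ratio = 0.585 / 1.59 = 0.3679
New dose (same interval) = 1260 × 0.3679 = 463.6 mg

464 mg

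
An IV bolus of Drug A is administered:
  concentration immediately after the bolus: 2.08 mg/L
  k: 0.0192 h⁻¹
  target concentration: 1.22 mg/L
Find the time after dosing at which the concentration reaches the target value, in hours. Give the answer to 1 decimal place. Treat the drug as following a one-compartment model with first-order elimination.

27.8 h

t = ln(C₀ / C) / k = ln(2.080 / 1.22) / 0.01920
  = ln(1.705) / 0.01920 = 0.5336 / 0.01920 = 27.79 h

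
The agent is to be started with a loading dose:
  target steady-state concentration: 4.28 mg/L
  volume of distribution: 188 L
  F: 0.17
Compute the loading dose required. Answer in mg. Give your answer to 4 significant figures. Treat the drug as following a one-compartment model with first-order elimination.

LD = Css × Vd / F = 4.28 × 188 / 0.17 = 4733 mg

4733 mg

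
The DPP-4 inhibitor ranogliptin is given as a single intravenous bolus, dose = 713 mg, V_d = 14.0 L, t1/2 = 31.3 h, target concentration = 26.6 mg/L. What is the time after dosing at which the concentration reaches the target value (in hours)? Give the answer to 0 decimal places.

29 h

C₀ = Dose / Vd = 713.0 / 14.0 = 50.93 mg/L
k = ln2 / t½ = 0.693147 / 31.3 = 0.02215 h⁻¹
t = ln(C₀ / C) / k = ln(50.93 / 26.6) / 0.02215
  = ln(1.915) / 0.02215 = 0.6497 / 0.02215 = 29.33 h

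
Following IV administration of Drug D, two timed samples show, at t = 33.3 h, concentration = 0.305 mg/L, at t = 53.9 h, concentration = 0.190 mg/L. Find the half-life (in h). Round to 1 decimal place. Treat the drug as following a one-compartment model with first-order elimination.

30.2 h

k = ln(C₁/C₂) / (t₂ − t₁) = ln(0.305/0.190) / (53.9 − 33.3)
  = 0.4733 / 20.60 = 0.02298 h⁻¹
t½ = ln2 / k = 0.693147 / 0.02298 = 30.16 h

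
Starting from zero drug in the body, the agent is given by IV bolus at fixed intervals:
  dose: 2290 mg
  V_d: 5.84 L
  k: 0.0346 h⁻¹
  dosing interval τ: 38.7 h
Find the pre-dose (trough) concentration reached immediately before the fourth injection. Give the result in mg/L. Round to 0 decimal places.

C₀ per dose = Dose / Vd = 2290 / 5.84 = 392.1 mg/L
Fraction remaining after one interval: r = e^(−kτ) = e^(−0.03460 × 38.7) = 0.2621
Before dose 4, 3 doses have been given (aged 1τ, 2τ, 3τ).
C_trough = C₀ × (r + r² + … + r^3) = C₀ × r(1−r^3)/(1−r)
        = 392.1 × 0.2621 × (1 − 0.01801) / (1 − 0.2621) = 136.8 mg/L

137 mg/L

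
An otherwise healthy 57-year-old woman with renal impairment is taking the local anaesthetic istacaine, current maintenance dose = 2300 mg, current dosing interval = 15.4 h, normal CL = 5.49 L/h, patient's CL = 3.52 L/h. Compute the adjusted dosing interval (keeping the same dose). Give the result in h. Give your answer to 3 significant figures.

24.0 h

To keep the same average steady-state level, dosing rate must scale with clearance.
CL ratio = 3.52 / 5.49 = 0.6412
New interval (same dose) = 15.4 / 0.6412 = 24.02 h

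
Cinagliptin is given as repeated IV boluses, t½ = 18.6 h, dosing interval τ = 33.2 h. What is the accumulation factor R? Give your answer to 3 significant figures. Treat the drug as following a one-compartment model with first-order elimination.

k = ln2 / t½ = 0.693147 / 18.6 = 0.03727 h⁻¹
e^(−kτ) = e^(−0.03727 × 33.2) = 0.2901
Accumulation ratio R = 1 / (1 − e^(−kτ)) = 1 / (1 − 0.2901) = 1.409

1.41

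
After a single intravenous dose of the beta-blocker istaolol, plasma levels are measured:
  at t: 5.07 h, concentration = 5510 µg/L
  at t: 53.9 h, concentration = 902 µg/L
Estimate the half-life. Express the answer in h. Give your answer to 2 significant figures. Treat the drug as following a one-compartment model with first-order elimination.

19 h

k = ln(C₁/C₂) / (t₂ − t₁) = ln(5510/902) / (53.9 − 5.07)
  = 1.810 / 48.83 = 0.03707 h⁻¹
t½ = ln2 / k = 0.693147 / 0.03707 = 18.70 h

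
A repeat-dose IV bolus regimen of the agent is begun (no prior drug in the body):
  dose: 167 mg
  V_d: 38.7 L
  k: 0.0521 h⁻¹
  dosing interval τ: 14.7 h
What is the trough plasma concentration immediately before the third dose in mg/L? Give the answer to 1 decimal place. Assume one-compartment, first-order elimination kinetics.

2.9 mg/L

C₀ per dose = Dose / Vd = 167 / 38.7 = 4.315 mg/L
Fraction remaining after one interval: r = e^(−kτ) = e^(−0.05210 × 14.7) = 0.4649
Before dose 3, 2 doses have been given (aged 1τ, 2τ).
C_trough = C₀ × (r + r²) = 4.315 × (0.4649 + 0.2161) = 2.939 mg/L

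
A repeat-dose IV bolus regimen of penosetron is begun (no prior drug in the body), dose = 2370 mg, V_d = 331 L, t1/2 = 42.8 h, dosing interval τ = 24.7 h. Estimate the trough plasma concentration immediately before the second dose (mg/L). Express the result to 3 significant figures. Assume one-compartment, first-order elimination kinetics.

4.80 mg/L

C₀ per dose = Dose / Vd = 2370 / 331 = 7.160 mg/L
k = ln2 / t½ = 0.693147 / 42.8 = 0.01620 h⁻¹
Fraction remaining after one interval: r = e^(−kτ) = e^(−0.01620 × 24.7) = 0.6702
Before dose 2, 1 dose has been given (aged 1τ).
C_trough = C₀ × r = 7.160 × 0.6702 = 4.799 mg/L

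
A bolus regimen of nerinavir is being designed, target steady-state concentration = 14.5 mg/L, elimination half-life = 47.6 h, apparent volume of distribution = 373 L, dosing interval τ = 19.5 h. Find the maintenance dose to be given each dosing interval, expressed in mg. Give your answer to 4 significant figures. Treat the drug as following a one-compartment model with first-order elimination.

1536 mg

k = ln2 / t½ = 0.693147 / 47.6 = 0.01456 h⁻¹
CL = k × Vd = 0.01456 × 373 = 5.431 L/h
At steady state, Dose/τ = Css × CL.
Dose = Css × CL × τ = 14.5 × 5.431 × 19.5 = 1536 mg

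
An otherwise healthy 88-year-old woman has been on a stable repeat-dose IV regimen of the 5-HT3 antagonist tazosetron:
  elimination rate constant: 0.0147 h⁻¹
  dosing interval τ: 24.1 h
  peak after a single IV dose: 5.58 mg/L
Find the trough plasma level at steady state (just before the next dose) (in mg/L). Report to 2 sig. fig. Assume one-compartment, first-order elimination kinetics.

13 mg/L

e^(−kτ) = e^(−0.01470 × 24.1) = 0.7017
Accumulation ratio R = 1 / (1 − e^(−kτ)) = 1 / (1 − 0.7017) = 3.352
Steady-state trough = C₀ × R × e^(−kτ) = 5.58 × 3.352 × 0.7017 = 13.12 mg/L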